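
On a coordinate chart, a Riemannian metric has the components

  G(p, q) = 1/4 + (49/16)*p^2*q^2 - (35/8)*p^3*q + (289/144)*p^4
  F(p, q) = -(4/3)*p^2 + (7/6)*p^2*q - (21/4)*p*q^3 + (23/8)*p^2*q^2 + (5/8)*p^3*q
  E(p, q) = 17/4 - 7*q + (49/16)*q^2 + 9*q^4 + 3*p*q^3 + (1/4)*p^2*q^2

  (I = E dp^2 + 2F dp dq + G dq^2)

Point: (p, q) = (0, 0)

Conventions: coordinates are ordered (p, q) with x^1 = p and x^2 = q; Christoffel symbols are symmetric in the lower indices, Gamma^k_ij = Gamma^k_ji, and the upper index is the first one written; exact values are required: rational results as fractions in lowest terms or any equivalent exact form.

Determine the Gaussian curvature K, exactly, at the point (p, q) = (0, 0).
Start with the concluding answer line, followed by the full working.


Answer: K = -49/289

E = 17/4, F = 0, G = 1/4, EG - F^2 = 17/16 at the point
E_p = 0, E_q = -7, F_p = 0, F_q = 0, G_p = 0, G_q = 0
E_qq = 49/8, F_pq = 0, G_pp = 0
K follows from Brioschi's formula, (det M1 - det M2)/(EG - F^2)^2.
M1 = [[-E_qq/2 + F_pq - G_pp/2, E_p/2, F_p - E_q/2], [F_q - G_p/2, E, F], [G_q/2, F, G]] = [[-49/16, 0, 7/2], [0, 17/4, 0], [0, 0, 1/4]]; det M1 = -833/256
M2 = [[0, E_q/2, G_p/2], [E_q/2, E, F], [G_p/2, F, G]] = [[0, -7/2, 0], [-7/2, 17/4, 0], [0, 0, 1/4]]; det M2 = -49/16
det M1 - det M2 = -49/256; K = -49/256 / (17/16)^2 = -49/289


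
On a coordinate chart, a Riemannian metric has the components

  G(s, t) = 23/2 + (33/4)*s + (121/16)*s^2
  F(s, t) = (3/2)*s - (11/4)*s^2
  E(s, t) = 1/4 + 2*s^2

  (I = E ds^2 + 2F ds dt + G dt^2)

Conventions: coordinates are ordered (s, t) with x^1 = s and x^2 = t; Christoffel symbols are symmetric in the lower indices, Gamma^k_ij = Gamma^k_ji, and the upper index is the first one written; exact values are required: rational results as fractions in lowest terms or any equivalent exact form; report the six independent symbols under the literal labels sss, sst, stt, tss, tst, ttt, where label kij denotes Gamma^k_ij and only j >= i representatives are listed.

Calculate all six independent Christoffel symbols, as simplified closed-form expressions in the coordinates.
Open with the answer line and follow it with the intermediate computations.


Answer: Gamma_sss = (1848*s^2 + 1328*s)/(484*s^4 + 1584*s^3 + 1449*s^2 + 132*s + 184), Gamma_sst = (1331*s^3 - 396*s)/(484*s^4 + 1584*s^3 + 1449*s^2 + 132*s + 184), Gamma_stt = (-14641*s^3 - 23958*s^2 - 30976*s - 12144)/(1936*s^4 + 6336*s^3 + 5796*s^2 + 528*s + 736), Gamma_tss = (-352*s^3 - 88*s + 24)/(484*s^4 + 1584*s^3 + 1449*s^2 + 132*s + 184), Gamma_tst = (968*s^3 + 528*s^2 + 121*s + 66)/(484*s^4 + 1584*s^3 + 1449*s^2 + 132*s + 184), Gamma_ttt = (-1331*s^3 + 396*s)/(484*s^4 + 1584*s^3 + 1449*s^2 + 132*s + 184)

E = 1/4 + 2*s^2; F = (3/2)*s - (11/4)*s^2; G = 23/2 + (33/4)*s + (121/16)*s^2
Gamma^k_ij = (1/2) g^{kl} (d_i g_jl + d_j g_il - d_l g_ij), with g^inv = (1/(EG-F^2)) [[G, -F], [-F, E]]
first partials: E_s = 4*s, E_t = 0, F_s = 3/2 - (11/2)*s, F_t = 0, G_s = 33/4 + (121/8)*s, G_t = 0
D = EG - F^2 = 23/8 + (33/16)*s + (1449/64)*s^2 + (99/4)*s^3 + (121/16)*s^4
expanded: Gamma^s_ss = (G E_s - 2F F_s + F E_t)/(2D), Gamma^s_st = (G E_t - F G_s)/(2D), Gamma^s_tt = (2G F_t - G G_s - F G_t)/(2D), Gamma^t_ss = (2E F_s - E E_t - F E_s)/(2D), Gamma^t_st = (E G_s - F E_t)/(2D), Gamma^t_tt = (E G_t - 2F F_t + F G_s)/(2D); substitute and cancel common factors


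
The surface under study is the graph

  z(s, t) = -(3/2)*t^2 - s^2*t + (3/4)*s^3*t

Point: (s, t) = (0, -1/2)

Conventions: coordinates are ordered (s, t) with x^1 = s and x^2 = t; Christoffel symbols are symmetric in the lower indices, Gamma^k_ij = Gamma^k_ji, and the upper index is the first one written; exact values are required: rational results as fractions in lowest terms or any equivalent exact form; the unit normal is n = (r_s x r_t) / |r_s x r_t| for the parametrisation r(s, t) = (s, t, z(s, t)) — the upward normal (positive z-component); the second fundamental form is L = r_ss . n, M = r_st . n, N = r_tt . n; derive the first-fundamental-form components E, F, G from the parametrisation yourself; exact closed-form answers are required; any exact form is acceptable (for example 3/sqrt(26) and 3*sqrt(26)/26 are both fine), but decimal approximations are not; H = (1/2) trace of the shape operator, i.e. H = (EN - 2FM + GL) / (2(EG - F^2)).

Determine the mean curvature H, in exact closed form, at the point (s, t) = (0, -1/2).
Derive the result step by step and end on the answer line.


z_s = 0, z_t = 3/2, z_ss = 1, z_st = 0, z_tt = -3
E = 1, F = 0, G = 13/4; answer radicand W^2 = 13/4
unnormalised second-form numerators: l = 1, m = 0, n = -3; L = l/sqrt(13/4), and similarly M = m/sqrt(W^2), N = n/sqrt(W^2)
H = (E*n - 2*F*m + G*l) / (2*(EG - F^2)*sqrt(W^2)); E*n - 2*F*m + G*l = 1/4, EG - F^2 = 13/4, so H = (1/26)/sqrt(13/4)

Answer: H = sqrt(13)/169


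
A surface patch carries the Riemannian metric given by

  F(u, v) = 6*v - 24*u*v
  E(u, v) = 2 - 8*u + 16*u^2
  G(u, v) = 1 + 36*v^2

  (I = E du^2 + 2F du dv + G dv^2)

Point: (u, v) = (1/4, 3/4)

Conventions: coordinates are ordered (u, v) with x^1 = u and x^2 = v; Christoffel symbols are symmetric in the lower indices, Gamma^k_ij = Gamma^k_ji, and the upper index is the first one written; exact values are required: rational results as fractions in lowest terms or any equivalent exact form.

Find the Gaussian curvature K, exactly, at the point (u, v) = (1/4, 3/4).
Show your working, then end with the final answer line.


E = 1, F = 0, G = 85/4, EG - F^2 = 85/4 at the point
E_u = 0, E_v = 0, F_u = -18, F_v = 0, G_u = 0, G_v = 54
E_vv = 0, F_uv = -24, G_uu = 0
Apply the Brioschi formula K = (det M1 - det M2)/(EG - F^2)^2 over the derivative matrices of E, F, G.
M1 = [[-E_vv/2 + F_uv - G_uu/2, E_u/2, F_u - E_v/2], [F_v - G_u/2, E, F], [G_v/2, F, G]] = [[-24, 0, -18], [0, 1, 0], [27, 0, 85/4]]; det M1 = -24
M2 = [[0, E_v/2, G_u/2], [E_v/2, E, F], [G_u/2, F, G]] = [[0, 0, 0], [0, 1, 0], [0, 0, 85/4]]; det M2 = 0
det M1 - det M2 = -24; K = -24 / (85/4)^2 = -384/7225

Answer: K = -384/7225


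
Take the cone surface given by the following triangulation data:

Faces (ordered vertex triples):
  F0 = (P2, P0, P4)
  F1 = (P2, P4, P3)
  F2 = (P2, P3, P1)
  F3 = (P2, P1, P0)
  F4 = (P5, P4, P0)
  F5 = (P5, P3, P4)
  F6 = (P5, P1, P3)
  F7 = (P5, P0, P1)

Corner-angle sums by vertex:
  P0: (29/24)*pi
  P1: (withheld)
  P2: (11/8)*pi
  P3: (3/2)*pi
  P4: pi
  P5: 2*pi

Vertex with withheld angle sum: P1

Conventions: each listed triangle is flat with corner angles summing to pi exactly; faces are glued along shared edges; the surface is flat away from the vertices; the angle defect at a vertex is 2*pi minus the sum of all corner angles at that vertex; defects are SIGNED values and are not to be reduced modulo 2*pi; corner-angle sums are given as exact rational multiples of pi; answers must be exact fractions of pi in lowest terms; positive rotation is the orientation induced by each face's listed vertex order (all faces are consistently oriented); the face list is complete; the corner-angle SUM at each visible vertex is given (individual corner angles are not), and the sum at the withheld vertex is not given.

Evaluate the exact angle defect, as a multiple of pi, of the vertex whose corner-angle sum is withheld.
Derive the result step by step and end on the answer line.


V = 6, E = 12, F = 8; chi = V - E + F = 2
Gauss-Bonnet: total defect = 2*pi*chi = 4*pi; visible defects sum to (35/12)*pi

Answer: defect(P1) = (13/12)*pi


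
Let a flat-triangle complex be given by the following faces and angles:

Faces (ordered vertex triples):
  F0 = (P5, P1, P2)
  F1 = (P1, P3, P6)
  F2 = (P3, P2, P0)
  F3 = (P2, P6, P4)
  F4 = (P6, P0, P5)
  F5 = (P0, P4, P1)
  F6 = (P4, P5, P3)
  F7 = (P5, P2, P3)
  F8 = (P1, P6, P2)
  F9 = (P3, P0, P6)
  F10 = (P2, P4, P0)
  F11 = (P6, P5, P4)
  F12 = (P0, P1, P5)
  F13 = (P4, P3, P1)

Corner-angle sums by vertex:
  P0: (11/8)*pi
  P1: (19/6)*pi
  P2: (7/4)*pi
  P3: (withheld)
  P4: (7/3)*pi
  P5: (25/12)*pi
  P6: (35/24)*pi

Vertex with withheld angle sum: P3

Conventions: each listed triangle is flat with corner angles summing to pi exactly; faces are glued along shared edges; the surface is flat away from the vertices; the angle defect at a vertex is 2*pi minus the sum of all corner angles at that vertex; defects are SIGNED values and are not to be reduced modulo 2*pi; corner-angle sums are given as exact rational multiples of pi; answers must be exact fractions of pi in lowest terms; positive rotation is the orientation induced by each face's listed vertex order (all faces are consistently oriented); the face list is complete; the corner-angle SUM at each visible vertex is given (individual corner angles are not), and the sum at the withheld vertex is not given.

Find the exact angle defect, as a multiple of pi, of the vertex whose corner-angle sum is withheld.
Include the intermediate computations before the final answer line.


V = 7, E = 21, F = 14; chi = V - E + F = 0
Gauss-Bonnet: total defect = 2*pi*chi = 0; visible defects sum to -pi/6

Answer: defect(P3) = pi/6


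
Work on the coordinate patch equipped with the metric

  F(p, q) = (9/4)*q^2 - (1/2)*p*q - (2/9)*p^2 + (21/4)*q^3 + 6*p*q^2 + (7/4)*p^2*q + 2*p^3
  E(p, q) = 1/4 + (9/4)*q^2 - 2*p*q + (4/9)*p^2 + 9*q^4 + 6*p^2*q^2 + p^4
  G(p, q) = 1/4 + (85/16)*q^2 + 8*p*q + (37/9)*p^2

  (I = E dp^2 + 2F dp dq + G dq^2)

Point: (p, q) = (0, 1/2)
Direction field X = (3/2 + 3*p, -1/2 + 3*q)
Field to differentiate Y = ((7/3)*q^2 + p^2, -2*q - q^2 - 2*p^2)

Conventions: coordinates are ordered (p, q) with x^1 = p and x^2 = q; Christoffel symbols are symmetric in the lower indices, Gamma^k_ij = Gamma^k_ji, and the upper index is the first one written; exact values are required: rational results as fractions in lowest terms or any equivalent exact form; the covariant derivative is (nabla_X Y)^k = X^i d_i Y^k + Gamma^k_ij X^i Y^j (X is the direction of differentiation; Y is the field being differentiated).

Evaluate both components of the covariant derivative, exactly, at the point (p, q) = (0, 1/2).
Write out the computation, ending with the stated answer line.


E = 11/8, F = 39/32, G = 101/64 at the point
E_p = -1, E_q = 27/4, F_p = 5/4, F_q = 99/16, G_p = 4, G_q = 85/16
EG - F^2 = 701/1024;  g^inv = (1024/701) * [[101/64, -39/32], [-39/32, 11/8]]
first-kind symbols [ij,l] = (1/2)(d_i g_jl + d_j g_il - d_l g_ij): [pp,p] = E_p/2 = -1/2, [pp,q] = F_p - E_q/2 = -17/8, [pq,p] = E_q/2 = 27/8, [pq,q] = G_p/2 = 2, [qq,p] = F_q - G_p/2 = 67/16, [qq,q] = G_q/2 = 85/32
Gamma^p_ij = (G*[ij,p] - F*[ij,q])/(EG - F^2), Gamma^q_ij = (E*[ij,q] - F*[ij,p])/(EG - F^2)
Gamma_ppp = 1844/701, Gamma_ppq = 2958/701, Gamma_pqq = 3452/701, Gamma_qpp = -2368/701, Gamma_qpq = -1396/701, Gamma_qqq = -1486/701
X = (3/2, 1), Y = (7/12, -5/4) at the point

Answer: (nabla_X Y)^p = -58639/8412, (nabla_X Y)^q = -1543/2103


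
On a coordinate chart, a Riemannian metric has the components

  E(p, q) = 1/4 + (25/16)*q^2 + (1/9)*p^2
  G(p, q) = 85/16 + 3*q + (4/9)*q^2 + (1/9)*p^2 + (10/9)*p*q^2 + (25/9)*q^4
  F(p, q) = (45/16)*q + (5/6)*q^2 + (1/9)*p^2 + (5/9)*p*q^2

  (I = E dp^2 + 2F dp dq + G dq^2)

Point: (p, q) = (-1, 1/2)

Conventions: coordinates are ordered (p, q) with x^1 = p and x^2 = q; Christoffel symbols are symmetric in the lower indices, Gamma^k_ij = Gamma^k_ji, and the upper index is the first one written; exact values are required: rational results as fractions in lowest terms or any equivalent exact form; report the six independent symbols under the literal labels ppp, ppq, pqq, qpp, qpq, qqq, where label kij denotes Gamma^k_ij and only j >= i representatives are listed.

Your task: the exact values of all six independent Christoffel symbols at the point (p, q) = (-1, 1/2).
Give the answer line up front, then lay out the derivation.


Answer: Gamma_ppp = 49921/223285, Gamma_ppq = 445444/223285, Gamma_pqq = 303104/44657, Gamma_qpp = -78569/446570, Gamma_qpq = -101093/223285, Gamma_qqq = -57406/44657

E = 433/576, F = 457/288, G = 499/72 at the point
E_p = -2/9, E_q = 25/16, F_p = -1/12, F_q = 445/144, G_p = 1/18, G_q = 67/18
EG - F^2 = 223285/82944;  g^inv = (82944/223285) * [[499/72, -457/288], [-457/288, 433/576]]
first-kind symbols [ij,l] = (1/2)(d_i g_jl + d_j g_il - d_l g_ij): [pp,p] = E_p/2 = -1/9, [pp,q] = F_p - E_q/2 = -83/96, [pq,p] = E_q/2 = 25/32, [pq,q] = G_p/2 = 1/36, [qq,p] = F_q - G_p/2 = 49/16, [qq,q] = G_q/2 = 67/36
Gamma^p_ij = (G*[ij,p] - F*[ij,q])/(EG - F^2), Gamma^q_ij = (E*[ij,q] - F*[ij,p])/(EG - F^2)


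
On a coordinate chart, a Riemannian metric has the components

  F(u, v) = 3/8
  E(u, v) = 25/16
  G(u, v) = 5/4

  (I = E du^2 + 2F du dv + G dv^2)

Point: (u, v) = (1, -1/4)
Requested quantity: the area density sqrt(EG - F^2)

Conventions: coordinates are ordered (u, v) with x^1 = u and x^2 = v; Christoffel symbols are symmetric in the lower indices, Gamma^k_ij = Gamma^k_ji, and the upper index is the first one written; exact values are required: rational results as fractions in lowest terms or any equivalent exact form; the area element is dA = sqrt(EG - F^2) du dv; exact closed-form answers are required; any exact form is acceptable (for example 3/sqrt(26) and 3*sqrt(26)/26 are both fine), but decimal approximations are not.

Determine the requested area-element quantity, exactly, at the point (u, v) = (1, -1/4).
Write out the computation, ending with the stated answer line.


E = 25/16, F = 3/8, G = 5/4; EG - F^2 = 29/16

Answer: sqrt(EG - F^2) = sqrt(29)/4


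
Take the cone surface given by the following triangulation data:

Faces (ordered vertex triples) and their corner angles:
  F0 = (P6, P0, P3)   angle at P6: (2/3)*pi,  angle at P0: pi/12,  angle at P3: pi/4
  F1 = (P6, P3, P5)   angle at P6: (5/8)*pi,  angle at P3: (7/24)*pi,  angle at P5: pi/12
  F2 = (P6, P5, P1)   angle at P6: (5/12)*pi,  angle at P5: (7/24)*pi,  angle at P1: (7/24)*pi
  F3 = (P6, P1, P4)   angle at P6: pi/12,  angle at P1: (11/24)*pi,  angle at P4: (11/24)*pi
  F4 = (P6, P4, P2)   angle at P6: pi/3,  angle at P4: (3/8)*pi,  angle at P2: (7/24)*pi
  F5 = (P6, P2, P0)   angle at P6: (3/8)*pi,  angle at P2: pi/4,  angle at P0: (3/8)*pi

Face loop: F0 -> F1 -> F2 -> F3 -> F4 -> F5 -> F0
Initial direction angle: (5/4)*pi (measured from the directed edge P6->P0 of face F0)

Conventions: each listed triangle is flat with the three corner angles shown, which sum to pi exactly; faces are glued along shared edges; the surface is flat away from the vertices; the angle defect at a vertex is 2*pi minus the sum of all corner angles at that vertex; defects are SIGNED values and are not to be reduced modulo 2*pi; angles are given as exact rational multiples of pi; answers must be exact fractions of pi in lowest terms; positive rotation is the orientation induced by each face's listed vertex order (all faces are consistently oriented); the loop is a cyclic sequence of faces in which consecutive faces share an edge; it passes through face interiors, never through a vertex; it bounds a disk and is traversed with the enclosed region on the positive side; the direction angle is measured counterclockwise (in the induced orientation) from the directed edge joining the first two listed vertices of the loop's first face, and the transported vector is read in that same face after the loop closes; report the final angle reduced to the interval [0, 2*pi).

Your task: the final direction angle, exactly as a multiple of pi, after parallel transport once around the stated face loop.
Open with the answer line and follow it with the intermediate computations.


Answer: final direction angle = (3/4)*pi

enclosed vertex P6: corner angles sum to (5/2)*pi, defect = 2*pi - (5/2)*pi = -pi/2
by Gauss-Bonnet the loop rotates the vector by the enclosed defect sum (positive orientation, mod 2*pi)
final angle = (5/4)*pi - pi/2 = (3/4)*pi (mod 2*pi)


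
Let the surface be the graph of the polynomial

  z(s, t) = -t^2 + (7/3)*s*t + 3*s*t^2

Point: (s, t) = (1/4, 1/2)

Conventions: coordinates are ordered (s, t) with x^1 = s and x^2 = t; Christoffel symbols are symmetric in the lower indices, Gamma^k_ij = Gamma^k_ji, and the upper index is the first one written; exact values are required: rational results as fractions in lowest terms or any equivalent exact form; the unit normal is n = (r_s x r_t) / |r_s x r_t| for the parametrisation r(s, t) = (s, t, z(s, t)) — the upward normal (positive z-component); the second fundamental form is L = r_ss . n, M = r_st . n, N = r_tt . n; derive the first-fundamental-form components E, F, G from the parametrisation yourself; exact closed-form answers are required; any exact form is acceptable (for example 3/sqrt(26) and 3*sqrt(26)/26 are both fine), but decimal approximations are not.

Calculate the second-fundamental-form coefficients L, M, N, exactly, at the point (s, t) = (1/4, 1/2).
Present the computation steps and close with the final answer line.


z_s = 23/12, z_t = 1/3, z_ss = 0, z_st = 16/3, z_tt = -1/2
E = 673/144, F = 23/36, G = 10/9; answer radicand W^2 = 689/144
unnormalised second-form numerators: l = 0, m = 16/3, n = -1/2; L = l/sqrt(689/144), and similarly M = m/sqrt(W^2), N = n/sqrt(W^2)

Answer: L = 0, M = 64*sqrt(689)/689, N = -6*sqrt(689)/689


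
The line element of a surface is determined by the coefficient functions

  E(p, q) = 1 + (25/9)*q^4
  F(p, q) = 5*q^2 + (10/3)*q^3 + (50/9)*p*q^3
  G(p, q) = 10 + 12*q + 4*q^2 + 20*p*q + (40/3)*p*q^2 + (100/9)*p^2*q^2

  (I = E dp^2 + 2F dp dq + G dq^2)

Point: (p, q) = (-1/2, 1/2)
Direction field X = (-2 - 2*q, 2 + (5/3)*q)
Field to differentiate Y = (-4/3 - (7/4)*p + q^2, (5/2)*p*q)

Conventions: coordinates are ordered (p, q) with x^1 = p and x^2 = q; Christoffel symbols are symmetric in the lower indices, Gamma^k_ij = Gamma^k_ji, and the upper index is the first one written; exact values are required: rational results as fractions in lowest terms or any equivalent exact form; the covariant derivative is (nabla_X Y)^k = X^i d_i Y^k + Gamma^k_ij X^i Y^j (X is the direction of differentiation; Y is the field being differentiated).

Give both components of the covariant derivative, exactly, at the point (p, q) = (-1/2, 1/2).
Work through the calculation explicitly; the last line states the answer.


E = 169/144, F = 95/72, G = 397/36 at the point
E_p = 0, E_q = 25/18, F_p = 25/36, F_q = 65/12, G_p = 95/9, G_q = 19/9
EG - F^2 = 1613/144;  g^inv = (144/1613) * [[397/36, -95/72], [-95/72, 169/144]]
first-kind symbols [ij,l] = (1/2)(d_i g_jl + d_j g_il - d_l g_ij): [pp,p] = E_p/2 = 0, [pp,q] = F_p - E_q/2 = 0, [pq,p] = E_q/2 = 25/36, [pq,q] = G_p/2 = 95/18, [qq,p] = F_q - G_p/2 = 5/36, [qq,q] = G_q/2 = 19/18
Gamma^p_ij = (G*[ij,p] - F*[ij,q])/(EG - F^2), Gamma^q_ij = (E*[ij,q] - F*[ij,p])/(EG - F^2)
Gamma_ppp = 0, Gamma_ppq = 100/1613, Gamma_pqq = 20/1613, Gamma_qpp = 0, Gamma_qpq = 760/1613, Gamma_qqq = 152/1613
X = (-3, 17/6), Y = (-5/24, -5/8) at the point

Answer: (nabla_X Y)^p = 472733/58068, (nabla_X Y)^q = -795905/116136


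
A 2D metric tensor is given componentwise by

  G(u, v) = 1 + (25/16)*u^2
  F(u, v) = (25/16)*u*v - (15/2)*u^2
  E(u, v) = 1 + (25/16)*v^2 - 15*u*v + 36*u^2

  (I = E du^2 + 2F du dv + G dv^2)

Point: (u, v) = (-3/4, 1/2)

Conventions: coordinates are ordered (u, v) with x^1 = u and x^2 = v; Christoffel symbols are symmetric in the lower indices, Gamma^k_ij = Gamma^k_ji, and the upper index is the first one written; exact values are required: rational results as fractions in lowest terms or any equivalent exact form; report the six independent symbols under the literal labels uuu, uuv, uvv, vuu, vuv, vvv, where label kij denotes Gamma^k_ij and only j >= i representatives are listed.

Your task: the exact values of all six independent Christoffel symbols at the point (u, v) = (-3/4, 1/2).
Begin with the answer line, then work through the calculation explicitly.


Answer: Gamma_uuu = -7872/7205, Gamma_uuv = 328/1441, Gamma_uvv = 0, Gamma_vuu = 288/1441, Gamma_vuv = -60/1441, Gamma_vvv = 0

E = 1745/64, F = -615/128, G = 481/256 at the point
E_u = -123/2, E_v = 205/16, F_u = 385/32, F_v = -75/64, G_u = -75/32, G_v = 0
EG - F^2 = 7205/256;  g^inv = (256/7205) * [[481/256, 615/128], [615/128, 1745/64]]
first-kind symbols [ij,l] = (1/2)(d_i g_jl + d_j g_il - d_l g_ij): [uu,u] = E_u/2 = -123/4, [uu,v] = F_u - E_v/2 = 45/8, [uv,u] = E_v/2 = 205/32, [uv,v] = G_u/2 = -75/64, [vv,u] = F_v - G_u/2 = 0, [vv,v] = G_v/2 = 0
Gamma^u_ij = (G*[ij,u] - F*[ij,v])/(EG - F^2), Gamma^v_ij = (E*[ij,v] - F*[ij,u])/(EG - F^2)


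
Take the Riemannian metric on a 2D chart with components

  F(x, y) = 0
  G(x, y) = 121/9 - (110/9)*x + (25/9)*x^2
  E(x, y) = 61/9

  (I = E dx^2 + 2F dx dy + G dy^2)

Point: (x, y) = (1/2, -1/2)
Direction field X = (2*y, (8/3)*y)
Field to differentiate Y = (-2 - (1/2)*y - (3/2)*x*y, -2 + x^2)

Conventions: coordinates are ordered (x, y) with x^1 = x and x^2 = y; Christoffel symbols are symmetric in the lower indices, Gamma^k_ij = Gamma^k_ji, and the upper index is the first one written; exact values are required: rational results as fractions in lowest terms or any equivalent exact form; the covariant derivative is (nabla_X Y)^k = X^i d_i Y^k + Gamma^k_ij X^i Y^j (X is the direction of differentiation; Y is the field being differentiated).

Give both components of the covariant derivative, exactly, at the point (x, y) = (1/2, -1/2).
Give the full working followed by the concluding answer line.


E = 61/9, F = 0, G = 289/36 at the point
E_x = 0, E_y = 0, F_x = 0, F_y = 0, G_x = -85/9, G_y = 0
EG - F^2 = 17629/324;  g^inv = (324/17629) * [[289/36, 0], [0, 61/9]]
first-kind symbols [ij,l] = (1/2)(d_i g_jl + d_j g_il - d_l g_ij): [xx,x] = E_x/2 = 0, [xx,y] = F_x - E_y/2 = 0, [xy,x] = E_y/2 = 0, [xy,y] = G_x/2 = -85/18, [yy,x] = F_y - G_x/2 = 85/18, [yy,y] = G_y/2 = 0
Gamma^x_ij = (G*[ij,x] - F*[ij,y])/(EG - F^2), Gamma^y_ij = (E*[ij,y] - F*[ij,x])/(EG - F^2)
Gamma_xxx = 0, Gamma_xxy = 0, Gamma_xyy = 85/122, Gamma_yxx = 0, Gamma_yxy = -10/17, Gamma_yyy = 0
X = (-1, -4/3), Y = (-11/8, -7/4) at the point

Answer: (nabla_X Y)^x = 1861/732, (nabla_X Y)^y = -317/102


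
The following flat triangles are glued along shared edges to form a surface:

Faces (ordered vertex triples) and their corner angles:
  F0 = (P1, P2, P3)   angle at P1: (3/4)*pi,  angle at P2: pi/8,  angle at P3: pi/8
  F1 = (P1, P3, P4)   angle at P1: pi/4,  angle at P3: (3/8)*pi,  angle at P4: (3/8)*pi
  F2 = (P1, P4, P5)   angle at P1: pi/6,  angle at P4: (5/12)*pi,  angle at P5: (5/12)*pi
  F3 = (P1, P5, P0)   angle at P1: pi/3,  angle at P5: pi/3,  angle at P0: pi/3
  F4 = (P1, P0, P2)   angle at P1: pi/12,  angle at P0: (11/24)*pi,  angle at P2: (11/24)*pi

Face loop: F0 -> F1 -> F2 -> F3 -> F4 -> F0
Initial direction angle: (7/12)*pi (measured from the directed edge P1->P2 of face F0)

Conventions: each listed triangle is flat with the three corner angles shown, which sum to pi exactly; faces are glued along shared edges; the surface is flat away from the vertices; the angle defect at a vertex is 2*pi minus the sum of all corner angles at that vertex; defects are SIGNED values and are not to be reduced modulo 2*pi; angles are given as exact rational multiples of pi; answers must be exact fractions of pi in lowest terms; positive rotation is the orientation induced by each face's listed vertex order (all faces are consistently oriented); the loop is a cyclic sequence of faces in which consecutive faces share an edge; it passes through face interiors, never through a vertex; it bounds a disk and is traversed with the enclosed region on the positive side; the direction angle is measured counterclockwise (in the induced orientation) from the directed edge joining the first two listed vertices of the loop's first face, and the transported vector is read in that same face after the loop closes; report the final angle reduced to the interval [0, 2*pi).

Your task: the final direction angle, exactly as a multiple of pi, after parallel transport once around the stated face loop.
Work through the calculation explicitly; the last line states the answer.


enclosed vertex P1: corner angles sum to (19/12)*pi, defect = 2*pi - (19/12)*pi = (5/12)*pi
summing the enclosed defects onto the initial angle, mod 2*pi in the induced orientation:
final angle = (7/12)*pi + (5/12)*pi = pi (mod 2*pi)

Answer: final direction angle = pi


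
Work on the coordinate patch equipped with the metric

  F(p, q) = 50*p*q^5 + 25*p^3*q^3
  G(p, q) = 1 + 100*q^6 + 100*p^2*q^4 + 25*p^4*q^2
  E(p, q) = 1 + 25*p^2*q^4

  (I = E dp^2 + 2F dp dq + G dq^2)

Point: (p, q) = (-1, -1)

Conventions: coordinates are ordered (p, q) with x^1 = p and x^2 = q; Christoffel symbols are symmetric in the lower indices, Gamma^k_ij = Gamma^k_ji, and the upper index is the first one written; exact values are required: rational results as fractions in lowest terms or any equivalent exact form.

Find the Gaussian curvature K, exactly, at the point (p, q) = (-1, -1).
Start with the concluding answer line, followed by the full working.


Answer: K = 75/63001

E = 26, F = 75, G = 226, EG - F^2 = 251 at the point
E_p = -50, E_q = -100, F_p = -125, F_q = -325, G_p = -300, G_q = -1050
E_qq = 300, F_pq = 475, G_pp = 500
By Brioschi, K is (det M1 - det M2) divided by (EG - F^2) squared.
M1 = [[-E_qq/2 + F_pq - G_pp/2, E_p/2, F_p - E_q/2], [F_q - G_p/2, E, F], [G_q/2, F, G]] = [[75, -25, -75], [-175, 26, 75], [-525, 75, 226]]; det M1 = -24925
M2 = [[0, E_q/2, G_p/2], [E_q/2, E, F], [G_p/2, F, G]] = [[0, -50, -150], [-50, 26, 75], [-150, 75, 226]]; det M2 = -25000
det M1 - det M2 = 75; K = 75 / (251)^2 = 75/63001


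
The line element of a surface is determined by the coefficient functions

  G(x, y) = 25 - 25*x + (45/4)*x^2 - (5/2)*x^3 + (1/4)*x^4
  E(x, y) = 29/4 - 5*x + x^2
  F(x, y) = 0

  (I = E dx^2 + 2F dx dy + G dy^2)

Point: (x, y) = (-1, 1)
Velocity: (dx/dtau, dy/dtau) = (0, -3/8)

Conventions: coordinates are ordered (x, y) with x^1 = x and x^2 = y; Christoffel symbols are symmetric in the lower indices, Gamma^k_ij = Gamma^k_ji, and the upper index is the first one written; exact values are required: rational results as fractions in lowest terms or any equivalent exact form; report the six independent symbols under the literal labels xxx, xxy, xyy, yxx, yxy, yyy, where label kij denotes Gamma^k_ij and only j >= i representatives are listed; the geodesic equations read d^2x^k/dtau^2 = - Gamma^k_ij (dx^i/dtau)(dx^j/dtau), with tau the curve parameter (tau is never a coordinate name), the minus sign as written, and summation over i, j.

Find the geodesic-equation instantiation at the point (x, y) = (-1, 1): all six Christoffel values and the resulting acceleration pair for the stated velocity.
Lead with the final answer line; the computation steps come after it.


Answer: Gamma_xxx = -14/53, Gamma_xxy = 0, Gamma_xyy = 112/53, Gamma_yxx = 0, Gamma_yxy = -7/16, Gamma_yyy = 0; accelerations (d^2x/dtau^2, d^2y/dtau^2) = (-63/212, 0)

E = 53/4, F = 0, G = 64 at the point
E_x = -7, E_y = 0, F_x = 0, F_y = 0, G_x = -56, G_y = 0
EG - F^2 = 848;  g^inv = (1/848) * [[64, 0], [0, 53/4]]
first-kind symbols [ij,l] = (1/2)(d_i g_jl + d_j g_il - d_l g_ij): [xx,x] = E_x/2 = -7/2, [xx,y] = F_x - E_y/2 = 0, [xy,x] = E_y/2 = 0, [xy,y] = G_x/2 = -28, [yy,x] = F_y - G_x/2 = 28, [yy,y] = G_y/2 = 0
Gamma^x_ij = (G*[ij,x] - F*[ij,y])/(EG - F^2), Gamma^y_ij = (E*[ij,y] - F*[ij,x])/(EG - F^2)
Gamma_xxx = -14/53, Gamma_xxy = 0, Gamma_xyy = 112/53, Gamma_yxx = 0, Gamma_yxy = -7/16, Gamma_yyy = 0
d^2x/dtau^2 = -(Gamma_xxx*(0)^2 + 2*Gamma_xxy*(0)*(-3/8) + Gamma_xyy*(-3/8)^2) = -63/212
d^2y/dtau^2 = -(Gamma_yxx*(0)^2 + 2*Gamma_yxy*(0)*(-3/8) + Gamma_yyy*(-3/8)^2) = 0


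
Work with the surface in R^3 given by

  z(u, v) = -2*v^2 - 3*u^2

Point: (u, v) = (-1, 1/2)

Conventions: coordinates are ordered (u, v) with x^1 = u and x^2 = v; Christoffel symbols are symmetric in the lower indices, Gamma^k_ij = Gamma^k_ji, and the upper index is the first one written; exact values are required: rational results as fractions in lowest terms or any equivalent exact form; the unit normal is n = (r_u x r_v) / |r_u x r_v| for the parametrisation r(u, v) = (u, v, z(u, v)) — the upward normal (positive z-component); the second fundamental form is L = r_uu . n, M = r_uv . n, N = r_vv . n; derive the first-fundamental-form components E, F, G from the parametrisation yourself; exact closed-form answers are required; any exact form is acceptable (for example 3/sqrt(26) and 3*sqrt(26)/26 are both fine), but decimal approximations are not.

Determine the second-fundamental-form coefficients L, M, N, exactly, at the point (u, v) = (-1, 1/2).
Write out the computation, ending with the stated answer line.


z_u = 6, z_v = -2, z_uu = -6, z_uv = 0, z_vv = -4
E = 37, F = -12, G = 5; answer radicand W^2 = 41
unnormalised second-form numerators: l = -6, m = 0, n = -4; L = l/sqrt(41), and similarly M = m/sqrt(W^2), N = n/sqrt(W^2)

Answer: L = -6*sqrt(41)/41, M = 0, N = -4*sqrt(41)/41


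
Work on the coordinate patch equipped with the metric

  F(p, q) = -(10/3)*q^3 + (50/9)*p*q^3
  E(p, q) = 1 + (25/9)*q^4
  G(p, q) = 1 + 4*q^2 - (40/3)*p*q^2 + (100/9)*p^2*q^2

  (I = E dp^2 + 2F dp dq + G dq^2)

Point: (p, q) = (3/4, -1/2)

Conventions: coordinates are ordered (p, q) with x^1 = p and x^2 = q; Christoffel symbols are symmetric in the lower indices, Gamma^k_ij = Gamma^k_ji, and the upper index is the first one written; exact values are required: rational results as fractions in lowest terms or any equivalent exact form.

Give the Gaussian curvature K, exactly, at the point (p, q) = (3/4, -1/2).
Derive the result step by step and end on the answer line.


E = 169/144, F = -5/48, G = 17/16, EG - F^2 = 89/72 at the point
E_p = 0, E_q = -25/18, F_p = -25/36, F_q = 5/8, G_p = 5/6, G_q = -1/4
E_qq = 25/3, F_pq = 25/6, G_pp = 50/9
The intrinsic route: Brioschi's K = (det M1 - det M2)/(EG - F^2)^2.
M1 = [[-E_qq/2 + F_pq - G_pp/2, E_p/2, F_p - E_q/2], [F_q - G_p/2, E, F], [G_q/2, F, G]] = [[-25/9, 0, 0], [5/24, 169/144, -5/48], [-1/8, -5/48, 17/16]]; det M1 = -2225/648
M2 = [[0, E_q/2, G_p/2], [E_q/2, E, F], [G_p/2, F, G]] = [[0, -25/36, 5/12], [-25/36, 169/144, -5/48], [5/12, -5/48, 17/16]]; det M2 = -425/648
det M1 - det M2 = -25/9; K = -25/9 / (89/72)^2 = -14400/7921

Answer: K = -14400/7921


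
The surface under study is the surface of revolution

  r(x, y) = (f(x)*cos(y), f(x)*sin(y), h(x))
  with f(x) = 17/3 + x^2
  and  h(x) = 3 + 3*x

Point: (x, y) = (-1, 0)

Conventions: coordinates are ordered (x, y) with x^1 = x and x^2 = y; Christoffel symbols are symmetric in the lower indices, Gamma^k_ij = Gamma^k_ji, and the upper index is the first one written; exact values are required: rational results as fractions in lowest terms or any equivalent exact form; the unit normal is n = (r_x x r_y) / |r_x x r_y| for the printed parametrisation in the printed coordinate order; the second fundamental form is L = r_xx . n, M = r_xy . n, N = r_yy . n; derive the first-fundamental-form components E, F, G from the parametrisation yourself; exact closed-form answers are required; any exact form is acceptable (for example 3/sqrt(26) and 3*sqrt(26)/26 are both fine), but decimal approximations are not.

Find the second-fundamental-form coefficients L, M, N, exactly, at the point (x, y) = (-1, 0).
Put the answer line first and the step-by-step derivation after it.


Answer: L = -6*sqrt(13)/13, M = 0, N = 20*sqrt(13)/13

f = 20/3, f' = -2, f'' = 2, h' = 3, h'' = 0
E = 13, F = 0, G = 400/9; answer radicand W^2 = 13
unnormalised second-form numerators: l = -6, m = 0, n = 20; L = l/sqrt(13), and similarly M = m/sqrt(W^2), N = n/sqrt(W^2)


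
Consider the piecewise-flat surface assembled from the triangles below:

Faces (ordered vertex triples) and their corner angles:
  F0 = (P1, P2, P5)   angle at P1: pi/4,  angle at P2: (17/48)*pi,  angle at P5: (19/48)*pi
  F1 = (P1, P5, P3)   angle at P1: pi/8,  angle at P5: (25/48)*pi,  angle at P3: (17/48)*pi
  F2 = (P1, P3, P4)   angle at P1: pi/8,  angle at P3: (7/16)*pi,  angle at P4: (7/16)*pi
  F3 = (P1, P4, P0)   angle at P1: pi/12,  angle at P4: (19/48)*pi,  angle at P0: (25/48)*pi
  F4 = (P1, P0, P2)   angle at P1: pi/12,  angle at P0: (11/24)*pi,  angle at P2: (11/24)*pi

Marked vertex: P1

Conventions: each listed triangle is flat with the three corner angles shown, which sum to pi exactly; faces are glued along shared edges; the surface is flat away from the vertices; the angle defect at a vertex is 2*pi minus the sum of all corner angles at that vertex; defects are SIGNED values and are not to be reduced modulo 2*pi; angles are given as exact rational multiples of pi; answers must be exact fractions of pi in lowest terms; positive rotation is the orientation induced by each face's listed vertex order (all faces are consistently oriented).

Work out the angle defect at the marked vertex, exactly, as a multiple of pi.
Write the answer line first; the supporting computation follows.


Answer: defect(P1) = (4/3)*pi

Sum of corner angles at P1: (2/3)*pi
defect = 2*pi - (2/3)*pi


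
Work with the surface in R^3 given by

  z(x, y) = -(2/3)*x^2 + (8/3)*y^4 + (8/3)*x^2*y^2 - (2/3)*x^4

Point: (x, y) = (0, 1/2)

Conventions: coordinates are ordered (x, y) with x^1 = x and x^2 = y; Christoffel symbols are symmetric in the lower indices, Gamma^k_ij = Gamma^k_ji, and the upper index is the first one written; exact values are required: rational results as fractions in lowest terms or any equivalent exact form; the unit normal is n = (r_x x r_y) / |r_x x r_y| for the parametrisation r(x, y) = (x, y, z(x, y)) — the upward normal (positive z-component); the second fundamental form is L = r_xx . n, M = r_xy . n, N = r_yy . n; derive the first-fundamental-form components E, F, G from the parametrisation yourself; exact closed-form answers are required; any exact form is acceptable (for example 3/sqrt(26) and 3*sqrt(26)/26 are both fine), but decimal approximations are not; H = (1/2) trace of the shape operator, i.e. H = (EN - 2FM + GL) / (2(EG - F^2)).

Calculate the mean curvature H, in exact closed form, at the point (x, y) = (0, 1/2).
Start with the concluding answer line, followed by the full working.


Answer: H = 108/125

z_x = 0, z_y = 4/3, z_xx = 0, z_xy = 0, z_yy = 8
E = 1, F = 0, G = 25/9; answer radicand W^2 = 25/9
unnormalised second-form numerators: l = 0, m = 0, n = 8; L = l/sqrt(25/9), and similarly M = m/sqrt(W^2), N = n/sqrt(W^2)
H = (E*n - 2*F*m + G*l) / (2*(EG - F^2)*sqrt(W^2)); E*n - 2*F*m + G*l = 8, EG - F^2 = 25/9, so H = (36/25)/sqrt(25/9)


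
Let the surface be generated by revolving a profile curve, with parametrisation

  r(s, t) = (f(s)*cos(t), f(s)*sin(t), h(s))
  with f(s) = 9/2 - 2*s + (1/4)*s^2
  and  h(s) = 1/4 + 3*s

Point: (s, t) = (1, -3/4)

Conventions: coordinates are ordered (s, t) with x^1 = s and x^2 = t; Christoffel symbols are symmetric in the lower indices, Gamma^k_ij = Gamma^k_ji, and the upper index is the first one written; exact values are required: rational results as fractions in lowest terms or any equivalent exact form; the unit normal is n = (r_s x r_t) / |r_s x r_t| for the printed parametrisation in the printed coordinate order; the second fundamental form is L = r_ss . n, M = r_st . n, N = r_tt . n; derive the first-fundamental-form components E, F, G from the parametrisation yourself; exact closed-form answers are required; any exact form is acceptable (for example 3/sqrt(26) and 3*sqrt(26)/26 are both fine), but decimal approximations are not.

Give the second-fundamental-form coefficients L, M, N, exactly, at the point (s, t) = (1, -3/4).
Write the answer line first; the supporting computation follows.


Answer: L = -sqrt(5)/5, M = 0, N = 11*sqrt(5)/10

f = 11/4, f' = -3/2, f'' = 1/2, h' = 3, h'' = 0
E = 45/4, F = 0, G = 121/16; answer radicand W^2 = 45/4
unnormalised second-form numerators: l = -3/2, m = 0, n = 33/4; L = l/sqrt(45/4), and similarly M = m/sqrt(W^2), N = n/sqrt(W^2)


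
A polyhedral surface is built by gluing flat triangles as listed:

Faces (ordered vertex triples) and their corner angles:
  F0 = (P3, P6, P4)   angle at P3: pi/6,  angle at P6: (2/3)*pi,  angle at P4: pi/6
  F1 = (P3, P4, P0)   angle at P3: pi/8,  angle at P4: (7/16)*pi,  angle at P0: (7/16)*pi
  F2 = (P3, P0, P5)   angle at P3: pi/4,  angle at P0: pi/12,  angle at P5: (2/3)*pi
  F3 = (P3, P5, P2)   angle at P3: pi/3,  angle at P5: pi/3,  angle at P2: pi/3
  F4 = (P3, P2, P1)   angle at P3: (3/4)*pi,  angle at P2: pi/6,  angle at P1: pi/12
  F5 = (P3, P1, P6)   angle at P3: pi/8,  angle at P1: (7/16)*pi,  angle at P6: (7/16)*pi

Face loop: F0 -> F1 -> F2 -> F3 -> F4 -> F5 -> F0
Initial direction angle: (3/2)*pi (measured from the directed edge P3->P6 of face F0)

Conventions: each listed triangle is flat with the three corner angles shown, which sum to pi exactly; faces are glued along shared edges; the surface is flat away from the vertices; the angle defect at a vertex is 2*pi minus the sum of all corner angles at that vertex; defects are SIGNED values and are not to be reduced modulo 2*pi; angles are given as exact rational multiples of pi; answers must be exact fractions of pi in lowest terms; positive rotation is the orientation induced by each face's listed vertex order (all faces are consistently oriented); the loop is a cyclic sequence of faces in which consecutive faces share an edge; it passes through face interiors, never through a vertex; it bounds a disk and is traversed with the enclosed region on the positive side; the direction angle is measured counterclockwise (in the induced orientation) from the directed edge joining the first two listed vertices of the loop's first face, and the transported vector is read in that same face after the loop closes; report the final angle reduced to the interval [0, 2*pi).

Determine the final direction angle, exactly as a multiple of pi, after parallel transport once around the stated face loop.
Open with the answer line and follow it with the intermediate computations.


Answer: final direction angle = (7/4)*pi

enclosed vertex P3: corner angles sum to (7/4)*pi, defect = 2*pi - (7/4)*pi = pi/4
holonomy = initial angle + sum of enclosed defects (mod 2*pi), positive in the induced orientation
final angle = (3/2)*pi + pi/4 = (7/4)*pi (mod 2*pi)


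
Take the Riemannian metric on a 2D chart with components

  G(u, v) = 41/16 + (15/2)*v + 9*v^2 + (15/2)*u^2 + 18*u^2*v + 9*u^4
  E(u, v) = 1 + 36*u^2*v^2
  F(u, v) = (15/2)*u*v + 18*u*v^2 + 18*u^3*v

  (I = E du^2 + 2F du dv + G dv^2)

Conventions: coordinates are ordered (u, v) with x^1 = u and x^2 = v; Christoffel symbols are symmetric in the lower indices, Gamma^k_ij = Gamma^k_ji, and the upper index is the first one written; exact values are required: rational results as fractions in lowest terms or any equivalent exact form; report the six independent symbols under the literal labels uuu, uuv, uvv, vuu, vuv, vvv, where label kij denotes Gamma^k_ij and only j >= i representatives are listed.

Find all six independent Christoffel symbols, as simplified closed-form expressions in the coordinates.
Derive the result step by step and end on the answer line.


E = 1 + 36*u^2*v^2; F = (15/2)*u*v + 18*u*v^2 + 18*u^3*v; G = 41/16 + (15/2)*v + 9*v^2 + (15/2)*u^2 + 18*u^2*v + 9*u^4
Gamma^k_ij = (1/2) g^{kl} (d_i g_jl + d_j g_il - d_l g_ij), with g^inv = (1/(EG-F^2)) [[G, -F], [-F, E]]
first partials: E_u = 72*u*v^2, E_v = 72*u^2*v, F_u = (15/2)*v + 18*v^2 + 54*u^2*v, F_v = (15/2)*u + 36*u*v + 18*u^3, G_u = 15*u + 36*u*v + 36*u^3, G_v = 15/2 + 18*v + 18*u^2
D = EG - F^2 = 41/16 + (15/2)*v + 9*v^2 + (15/2)*u^2 + 18*u^2*v + 36*u^2*v^2 + 9*u^4
expanded: Gamma^u_uu = (G E_u - 2F F_u + F E_v)/(2D), Gamma^u_uv = (G E_v - F G_u)/(2D), Gamma^u_vv = (2G F_v - G G_u - F G_v)/(2D), Gamma^v_uu = (2E F_u - E E_v - F E_u)/(2D), Gamma^v_uv = (E G_u - F E_v)/(2D), Gamma^v_vv = (E G_v - 2F F_v + F G_u)/(2D); substitute and cancel common factors

Answer: Gamma_uuu = 576*u*v^2/(144*u^4 + 576*u^2*v^2 + 288*u^2*v + 120*u^2 + 144*v^2 + 120*v + 41), Gamma_uuv = 576*u^2*v/(144*u^4 + 576*u^2*v^2 + 288*u^2*v + 120*u^2 + 144*v^2 + 120*v + 41), Gamma_uvv = 288*u*v/(144*u^4 + 576*u^2*v^2 + 288*u^2*v + 120*u^2 + 144*v^2 + 120*v + 41), Gamma_vuu = (288*u^2*v + 288*v^2 + 120*v)/(144*u^4 + 576*u^2*v^2 + 288*u^2*v + 120*u^2 + 144*v^2 + 120*v + 41), Gamma_vuv = (288*u^3 + 288*u*v + 120*u)/(144*u^4 + 576*u^2*v^2 + 288*u^2*v + 120*u^2 + 144*v^2 + 120*v + 41), Gamma_vvv = (144*u^2 + 144*v + 60)/(144*u^4 + 576*u^2*v^2 + 288*u^2*v + 120*u^2 + 144*v^2 + 120*v + 41)
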